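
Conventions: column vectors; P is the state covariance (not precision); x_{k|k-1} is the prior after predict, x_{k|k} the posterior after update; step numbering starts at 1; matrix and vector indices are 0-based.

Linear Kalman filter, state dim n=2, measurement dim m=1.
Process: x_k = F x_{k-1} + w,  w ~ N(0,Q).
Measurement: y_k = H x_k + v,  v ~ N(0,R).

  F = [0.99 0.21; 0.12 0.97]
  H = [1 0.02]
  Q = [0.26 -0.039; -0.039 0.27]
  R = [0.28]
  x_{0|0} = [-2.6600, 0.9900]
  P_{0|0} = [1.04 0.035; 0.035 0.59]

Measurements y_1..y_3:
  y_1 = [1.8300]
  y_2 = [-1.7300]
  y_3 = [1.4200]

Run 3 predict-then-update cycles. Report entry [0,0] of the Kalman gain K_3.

step 1: x^-=[-2.4255, 0.6411]  P^-=[1.3199 0.2392; 0.2392 0.8483]  S=[1.6098]  K=[0.8229; 0.1591]  nu=[4.2427]  x^+=[1.0657, 1.3163]  P^+=[0.2298 0.0284; 0.0284 0.8075]
step 2: x^-=[1.3315, 1.4047]  P^-=[0.5327 0.1808; 0.1808 1.0397]  S=[0.8203]  K=[0.6538; 0.2457]  nu=[-3.0896]  x^+=[-0.6884, 0.6455]  P^+=[0.1821 0.0490; 0.0490 0.9901]
step 3: x^-=[-0.5459, 0.5435]  P^-=[0.5025 0.2326; 0.2326 1.2157]  S=[0.7923]  K=[0.6401; 0.3243]  nu=[1.9551]  x^+=[0.7055, 1.1775]  P^+=[0.1779 0.0682; 0.0682 1.1323]

K[0,0] = 0.6401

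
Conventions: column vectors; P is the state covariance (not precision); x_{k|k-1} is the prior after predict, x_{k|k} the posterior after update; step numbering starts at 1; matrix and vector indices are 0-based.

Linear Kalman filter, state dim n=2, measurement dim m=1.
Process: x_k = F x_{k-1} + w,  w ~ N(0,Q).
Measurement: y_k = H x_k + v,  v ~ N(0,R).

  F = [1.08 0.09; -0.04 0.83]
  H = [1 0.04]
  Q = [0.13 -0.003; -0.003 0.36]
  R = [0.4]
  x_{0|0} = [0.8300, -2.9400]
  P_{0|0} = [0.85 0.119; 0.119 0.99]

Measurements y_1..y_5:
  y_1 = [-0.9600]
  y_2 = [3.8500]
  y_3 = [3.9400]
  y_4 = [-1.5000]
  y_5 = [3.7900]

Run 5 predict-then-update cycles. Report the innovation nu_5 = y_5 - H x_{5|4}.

step 1: x^-=[0.6318, -2.4734]  P^-=[1.1526 0.1405; 0.1405 1.0355]  S=[1.5655]  K=[0.7398; 0.1162]  nu=[-1.4929]  x^+=[-0.4727, -2.6469]  P^+=[0.2957 0.0059; 0.0059 1.0143]
step 2: x^-=[-0.7487, -2.1780]  P^-=[0.4843 0.0653; 0.0653 1.0589]  S=[0.8912]  K=[0.5463; 0.1208]  nu=[4.6858]  x^+=[1.8113, -1.6121]  P^+=[0.2183 0.0065; 0.0065 1.0459]
step 3: x^-=[1.8111, -1.4105]  P^-=[0.3943 0.0715; 0.0715 1.0804]  S=[0.8018]  K=[0.4954; 0.1430]  nu=[2.1853]  x^+=[2.8937, -1.0979]  P^+=[0.1976 0.0147; 0.0147 1.0640]
step 4: x^-=[3.0264, -1.0270]  P^-=[0.3719 0.0810; 0.0810 1.0923]  S=[0.7801]  K=[0.4809; 0.1599]  nu=[-4.4853]  x^+=[0.8695, -1.7441]  P^+=[0.1915 0.0211; 0.0211 1.0724]
step 5: x^-=[0.7821, -1.4824]  P^-=[0.3662 0.0876; 0.0876 1.0977]  S=[0.7749]  K=[0.4770; 0.1697]  nu=[3.0672]  x^+=[2.2452, -0.9617]  P^+=[0.1898 0.0249; 0.0249 1.0754]

innov = [3.0672]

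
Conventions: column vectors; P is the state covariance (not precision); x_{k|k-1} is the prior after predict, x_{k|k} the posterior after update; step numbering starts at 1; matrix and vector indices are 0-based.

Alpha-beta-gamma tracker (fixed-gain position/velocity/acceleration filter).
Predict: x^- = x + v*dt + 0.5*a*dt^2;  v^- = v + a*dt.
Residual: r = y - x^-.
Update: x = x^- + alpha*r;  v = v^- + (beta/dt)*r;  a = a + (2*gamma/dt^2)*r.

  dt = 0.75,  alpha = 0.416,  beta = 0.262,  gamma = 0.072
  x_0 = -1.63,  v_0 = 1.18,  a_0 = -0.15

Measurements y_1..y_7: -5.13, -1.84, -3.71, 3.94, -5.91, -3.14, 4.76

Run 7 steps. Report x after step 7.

x_post = 0.1760

step 1: x_pred=-0.7872  r=-4.3428  x^+=-2.5938  v^+=-0.4496  a^+=-1.2618
step 2: x_pred=-3.2859  r=1.4459  x^+=-2.6844  v^+=-0.8908  a^+=-0.8916
step 3: x_pred=-3.6033  r=-0.1067  x^+=-3.6477  v^+=-1.5968  a^+=-0.9189
step 4: x_pred=-5.1037  r=9.0437  x^+=-1.3415  v^+=0.8732  a^+=1.3963
step 5: x_pred=-0.2939  r=-5.6161  x^+=-2.6302  v^+=-0.0414  a^+=-0.0415
step 6: x_pred=-2.6730  r=-0.4670  x^+=-2.8672  v^+=-0.2357  a^+=-0.1610
step 7: x_pred=-3.0893  r=7.8493  x^+=0.1760  v^+=2.3856  a^+=1.8484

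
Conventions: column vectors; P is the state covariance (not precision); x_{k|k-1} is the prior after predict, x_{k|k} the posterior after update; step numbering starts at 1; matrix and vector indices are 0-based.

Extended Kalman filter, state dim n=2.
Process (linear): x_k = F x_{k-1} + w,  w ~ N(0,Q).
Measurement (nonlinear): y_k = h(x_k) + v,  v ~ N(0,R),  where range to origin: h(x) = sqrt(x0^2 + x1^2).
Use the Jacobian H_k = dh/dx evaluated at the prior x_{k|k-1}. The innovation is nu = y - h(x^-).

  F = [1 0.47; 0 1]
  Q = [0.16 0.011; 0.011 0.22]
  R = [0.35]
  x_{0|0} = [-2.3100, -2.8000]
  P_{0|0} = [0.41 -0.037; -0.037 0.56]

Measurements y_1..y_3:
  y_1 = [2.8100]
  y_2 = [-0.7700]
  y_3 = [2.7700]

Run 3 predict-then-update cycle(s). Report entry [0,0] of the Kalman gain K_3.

step 1: x^-=[-3.6260, -2.8000]  P^-=[0.6589 0.2372; 0.2372 0.7800]  H_jac=[-0.7915 -0.6112]  S=[1.2836]  K=[-0.5192; -0.5176]  nu=[-1.7713]  x^+=[-2.7063, -1.8831]  P^+=[0.3129 -0.1078; -0.1078 0.4360]
step 2: x^-=[-3.5914, -1.8831]  P^-=[0.4678 0.1081; 0.1081 0.6560]  H_jac=[-0.8856 -0.4644]  S=[0.9474]  K=[-0.4904; -0.4227]  nu=[-4.8251]  x^+=[-1.2253, 0.1563]  P^+=[0.2400 -0.0882; -0.0882 0.4868]
step 3: x^-=[-1.1519, 0.1563]  P^-=[0.4247 0.1516; 0.1516 0.7068]  H_jac=[-0.9909 0.1345]  S=[0.7394]  K=[-0.5416; -0.0746]  nu=[1.6076]  x^+=[-2.0225, 0.0363]  P^+=[0.2078 0.1217; 0.1217 0.7027]

K[0,0] = -0.5416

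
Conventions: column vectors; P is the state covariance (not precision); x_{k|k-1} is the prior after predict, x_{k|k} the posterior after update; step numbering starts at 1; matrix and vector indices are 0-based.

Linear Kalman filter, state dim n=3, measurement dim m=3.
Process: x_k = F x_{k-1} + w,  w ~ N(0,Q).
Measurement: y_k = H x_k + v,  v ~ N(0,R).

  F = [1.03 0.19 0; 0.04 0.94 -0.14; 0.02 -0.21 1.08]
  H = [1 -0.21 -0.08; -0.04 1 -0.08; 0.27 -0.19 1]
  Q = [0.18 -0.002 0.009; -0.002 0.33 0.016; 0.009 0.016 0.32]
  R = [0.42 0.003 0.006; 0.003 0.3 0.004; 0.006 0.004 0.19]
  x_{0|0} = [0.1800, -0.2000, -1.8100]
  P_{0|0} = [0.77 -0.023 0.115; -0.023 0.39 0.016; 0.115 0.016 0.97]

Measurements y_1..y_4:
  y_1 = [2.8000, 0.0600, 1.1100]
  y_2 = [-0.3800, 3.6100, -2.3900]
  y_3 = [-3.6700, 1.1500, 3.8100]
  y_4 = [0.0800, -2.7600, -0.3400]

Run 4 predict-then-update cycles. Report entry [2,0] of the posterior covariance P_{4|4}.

P_post[2,0] = -0.0313

step 1: x^-=[0.1474, 0.0726, -1.9092]  P^-=[1.0020 0.0599 0.1454; 0.0599 0.6876 -0.1859; 0.1454 -0.1859 1.4668]  S=[1.4070 -0.1111 0.3503; -0.1111 1.0245 -0.4359; 0.3503 -0.4359 1.8977]  K=[0.6758 0.1318 0.1187; 0.0050 0.6829 -0.0024; -0.1610 0.0433 0.8519]  nu=[2.5151, -0.1594, 2.9932]  x^+=[2.1813, -0.0307, 0.2289]  P^+=[0.2921 0.0504 -0.0422; 0.0504 0.2092 0.0285; -0.0422 0.0285 0.1779]
step 2: x^-=[2.2409, 0.0264, 0.2973]  P^-=[0.5172 0.1018 -0.0451; 0.1018 0.5155 -0.0234; -0.0451 -0.0234 0.5216]  S=[0.9269 -0.0150 0.0598; -0.0150 0.8150 -0.1340; 0.0598 -0.1340 0.7420]  K=[0.5356 0.1272 0.0811; 0.0061 0.6277 -0.0136; -0.1336 0.0365 0.7099]  nu=[-2.5916, 3.6971, -3.2873]  x^+=[1.0563, 2.3761, -1.5552]  P^+=[0.2328 0.0466 -0.0349; 0.0466 0.1921 0.0239; -0.0349 0.0239 0.1482]
step 3: x^-=[1.5395, 2.4935, -2.1574]  P^-=[0.4522 0.0918 -0.0377; 0.0918 0.5006 -0.0201; -0.0377 -0.0201 0.4887]  S=[0.8642 -0.0204 0.0534; -0.0204 0.8001 -0.1277; 0.0534 -0.1277 0.7076]  K=[0.5024 0.1212 0.0786; 0.0020 0.6206 -0.0160; -0.1262 0.0360 0.6977]  nu=[-4.8584, -1.4545, 6.0255]  x^+=[-0.6040, 1.4847, 2.6070]  P^+=[0.2186 0.0444 -0.0322; 0.0444 0.1898 0.0235; -0.0322 0.0235 0.1451]
step 4: x^-=[-0.3400, 1.0065, 2.4917]  P^-=[0.4361 0.0882 -0.0344; 0.0882 0.4984 -0.0195; -0.0344 -0.0195 0.4853]  S=[0.8490 -0.0232 0.0532; -0.0232 0.7980 -0.1274; 0.0532 -0.1274 0.7048]  K=[0.4934 0.1190 0.0787; 0.0004 0.6195 -0.0163; -0.1241 0.0363 0.6965]  nu=[0.8307, -3.5807, -2.5487]  x^+=[-0.5570, -1.1699, 0.4837]  P^+=[0.2147 0.0436 -0.0313; 0.0436 0.1894 0.0236; -0.0313 0.0236 0.1447]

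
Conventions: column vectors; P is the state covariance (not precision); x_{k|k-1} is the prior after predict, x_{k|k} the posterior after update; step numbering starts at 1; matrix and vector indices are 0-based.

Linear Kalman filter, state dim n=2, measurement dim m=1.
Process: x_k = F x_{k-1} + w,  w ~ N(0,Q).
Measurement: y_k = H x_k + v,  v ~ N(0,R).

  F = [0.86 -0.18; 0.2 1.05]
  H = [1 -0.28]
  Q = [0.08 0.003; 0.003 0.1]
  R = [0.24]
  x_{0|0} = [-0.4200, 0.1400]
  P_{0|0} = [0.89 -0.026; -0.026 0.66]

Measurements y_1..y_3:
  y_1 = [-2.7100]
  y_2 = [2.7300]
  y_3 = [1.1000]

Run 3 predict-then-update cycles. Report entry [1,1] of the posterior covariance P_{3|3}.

step 1: x^-=[-0.3864, 0.0630]  P^-=[0.7677 0.0088; 0.0088 0.8523]  S=[1.0696]  K=[0.7154; -0.2149]  nu=[-2.3060]  x^+=[-2.0362, 0.5586]  P^+=[0.2202 0.1732; 0.1732 0.8029]
step 2: x^-=[-1.8516, 0.1793]  P^-=[0.2152 0.0393; 0.0393 1.0668]  S=[0.5169]  K=[0.3951; -0.5018]  nu=[4.6318]  x^+=[-0.0214, -2.1452]  P^+=[0.1345 0.1418; 0.1418 0.9366]
step 3: x^-=[0.3677, -2.2567]  P^-=[0.1659 -0.0279; -0.0279 1.1976]  S=[0.5155]  K=[0.3371; -0.7047]  nu=[0.1004]  x^+=[0.4016, -2.3274]  P^+=[0.1074 0.0945; 0.0945 0.9416]

P_post[1,1] = 0.9416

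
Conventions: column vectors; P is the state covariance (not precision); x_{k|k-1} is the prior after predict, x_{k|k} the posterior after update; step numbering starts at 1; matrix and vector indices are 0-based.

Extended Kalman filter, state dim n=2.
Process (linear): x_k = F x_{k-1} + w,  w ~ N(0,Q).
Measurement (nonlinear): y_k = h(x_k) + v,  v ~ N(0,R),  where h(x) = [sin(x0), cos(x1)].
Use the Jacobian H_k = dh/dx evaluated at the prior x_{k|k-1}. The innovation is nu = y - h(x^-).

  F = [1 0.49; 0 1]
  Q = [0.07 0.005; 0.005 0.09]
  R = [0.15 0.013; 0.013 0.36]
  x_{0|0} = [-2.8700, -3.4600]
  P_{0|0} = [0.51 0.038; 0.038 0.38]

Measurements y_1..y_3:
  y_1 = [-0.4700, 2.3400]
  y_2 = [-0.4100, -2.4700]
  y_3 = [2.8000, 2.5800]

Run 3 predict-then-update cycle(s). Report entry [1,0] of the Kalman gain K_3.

K[1,0] = -0.1543

step 1: x^-=[-4.5654, -3.4600]  P^-=[0.7085 0.2292; 0.2292 0.4700]  H_jac=[-0.1465 0.0000; 0.0000 -0.3131]  S=[0.1652 0.0235; 0.0235 0.4061]  K=[-0.6080 -0.1415; -0.1529 -0.3535]  nu=[-1.4592, 3.2897]  x^+=[-4.1437, -4.3998]  P^+=[0.6352 0.1880; 0.1880 0.4129]
step 2: x^-=[-6.2996, -4.3998]  P^-=[0.9886 0.3953; 0.3953 0.5029]  H_jac=[0.9999 0.0000; 0.0000 -0.9515]  S=[1.1383 -0.3631; -0.3631 0.8153]  K=[0.8406 -0.0870; 0.1865 -0.5038]  nu=[-0.3936, -2.1625]  x^+=[-6.4423, -3.3837]  P^+=[0.1250 0.0214; 0.0214 0.1881]
step 3: x^-=[-8.1003, -3.3837]  P^-=[0.2611 0.1186; 0.1186 0.2781]  H_jac=[-0.2439 0.0000; 0.0000 -0.2397]  S=[0.1655 0.0199; 0.0199 0.3760]  K=[-0.3780 -0.0556; -0.1543 -0.1691]  nu=[3.7698, 3.5508]  x^+=[-9.7227, -4.5660]  P^+=[0.2355 0.1039; 0.1039 0.2623]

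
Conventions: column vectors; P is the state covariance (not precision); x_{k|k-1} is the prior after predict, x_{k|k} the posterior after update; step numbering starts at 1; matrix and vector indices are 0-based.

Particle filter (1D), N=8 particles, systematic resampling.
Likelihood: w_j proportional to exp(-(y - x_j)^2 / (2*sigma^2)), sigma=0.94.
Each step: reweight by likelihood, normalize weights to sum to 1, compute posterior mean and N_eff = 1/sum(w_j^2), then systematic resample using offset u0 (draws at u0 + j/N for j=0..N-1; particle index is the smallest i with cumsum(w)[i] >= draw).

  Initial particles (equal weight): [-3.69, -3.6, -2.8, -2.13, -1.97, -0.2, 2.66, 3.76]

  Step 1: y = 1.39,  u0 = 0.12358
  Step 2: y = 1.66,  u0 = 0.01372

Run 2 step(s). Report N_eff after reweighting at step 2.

N_eff = 6.1884

step 1: w=[0.0000, 0.0000, 0.0001, 0.0013, 0.0025, 0.3492, 0.5861, 0.0608]  mean=1.7101  Neff=2.1313  idx=[5, 5, 6, 6, 6, 6, 6, 7]
step 2: w=[0.0441, 0.0441, 0.1772, 0.1772, 0.1772, 0.1772, 0.1772, 0.0257]  mean=2.4363  Neff=6.1884  idx=[0, 2, 2, 3, 4, 5, 5, 6]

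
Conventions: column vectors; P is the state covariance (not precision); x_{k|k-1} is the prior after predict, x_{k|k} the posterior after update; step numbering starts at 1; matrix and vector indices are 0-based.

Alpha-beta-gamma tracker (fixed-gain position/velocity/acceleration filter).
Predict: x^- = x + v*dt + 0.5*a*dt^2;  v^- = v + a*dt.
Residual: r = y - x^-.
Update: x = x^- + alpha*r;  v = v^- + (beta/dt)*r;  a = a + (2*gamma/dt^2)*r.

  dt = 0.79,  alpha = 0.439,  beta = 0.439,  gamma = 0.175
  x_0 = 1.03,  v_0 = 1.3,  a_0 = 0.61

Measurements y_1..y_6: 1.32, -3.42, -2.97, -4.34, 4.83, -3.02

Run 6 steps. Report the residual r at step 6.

resid = -2.5474

step 1: x_pred=2.2474  r=-0.9274  x^+=1.8402  v^+=1.2666  a^+=0.0899
step 2: x_pred=2.8689  r=-6.2889  x^+=0.1081  v^+=-2.1571  a^+=-3.4369
step 3: x_pred=-2.6685  r=-0.3015  x^+=-2.8009  v^+=-5.0398  a^+=-3.6060
step 4: x_pred=-7.9076  r=3.5676  x^+=-6.3414  v^+=-5.9061  a^+=-1.6053
step 5: x_pred=-11.5081  r=16.3381  x^+=-4.3357  v^+=1.9048  a^+=7.5573
step 6: x_pred=-0.4726  r=-2.5474  x^+=-1.5909  v^+=6.4595  a^+=6.1287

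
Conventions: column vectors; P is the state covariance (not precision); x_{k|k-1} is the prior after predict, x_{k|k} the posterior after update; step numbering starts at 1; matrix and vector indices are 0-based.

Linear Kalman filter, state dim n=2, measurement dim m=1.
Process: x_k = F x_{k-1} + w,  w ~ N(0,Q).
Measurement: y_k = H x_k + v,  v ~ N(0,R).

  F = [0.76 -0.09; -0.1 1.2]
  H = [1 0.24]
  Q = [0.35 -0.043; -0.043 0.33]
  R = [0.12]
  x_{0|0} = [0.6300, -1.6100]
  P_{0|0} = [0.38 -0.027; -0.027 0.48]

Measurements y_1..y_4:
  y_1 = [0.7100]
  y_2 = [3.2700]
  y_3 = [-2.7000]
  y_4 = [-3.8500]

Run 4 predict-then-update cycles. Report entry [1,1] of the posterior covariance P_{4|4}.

P_post[1,1] = 4.8914

step 1: x^-=[0.6237, -1.9950]  P^-=[0.5771 -0.1486; -0.1486 1.0315]  S=[0.6852]  K=[0.7902; 0.1444]  nu=[0.5651]  x^+=[1.0702, -1.9134]  P^+=[0.1493 -0.2268; -0.2268 1.0172]
step 2: x^-=[0.9856, -2.4031]  P^-=[0.4755 -0.3731; -0.3731 1.8507]  S=[0.5230]  K=[0.7379; 0.1359]  nu=[2.8612]  x^+=[3.0969, -2.0142]  P^+=[0.1907 -0.4255; -0.4255 1.8410]
step 3: x^-=[2.5349, -2.7267]  P^-=[0.5333 -0.6482; -0.6482 3.0851]  S=[0.5198]  K=[0.7266; 0.1773]  nu=[-4.5805]  x^+=[-0.7932, -3.5390]  P^+=[0.2588 -0.7152; -0.7152 3.0687]
step 4: x^-=[-0.2843, -4.1675]  P^-=[0.6222 -1.0528; -1.0528 4.9232]  S=[0.5204]  K=[0.7100; 0.2474]  nu=[-2.5655]  x^+=[-2.1059, -4.8023]  P^+=[0.3598 -1.1442; -1.1442 4.8914]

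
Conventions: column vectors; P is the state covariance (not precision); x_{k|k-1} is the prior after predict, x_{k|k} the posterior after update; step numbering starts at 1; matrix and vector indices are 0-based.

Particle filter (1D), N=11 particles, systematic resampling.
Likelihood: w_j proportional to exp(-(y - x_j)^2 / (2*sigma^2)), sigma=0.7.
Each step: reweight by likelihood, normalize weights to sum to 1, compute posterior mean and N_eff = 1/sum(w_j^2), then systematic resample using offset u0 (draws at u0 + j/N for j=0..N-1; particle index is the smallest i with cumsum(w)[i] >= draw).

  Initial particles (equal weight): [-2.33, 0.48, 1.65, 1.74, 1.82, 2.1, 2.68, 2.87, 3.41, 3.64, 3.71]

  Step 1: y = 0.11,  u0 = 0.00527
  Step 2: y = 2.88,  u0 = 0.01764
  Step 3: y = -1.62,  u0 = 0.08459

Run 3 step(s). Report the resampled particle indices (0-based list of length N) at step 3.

step 1: w=[0.0021, 0.7926, 0.0811, 0.0606, 0.0461, 0.0160, 0.0011, 0.0004, 0.0000, 0.0000, 0.0000]  mean=0.7364  Neff=1.5603  idx=[1, 1, 1, 1, 1, 1, 1, 1, 1, 2, 3]
step 2: w=[0.0056, 0.0056, 0.0056, 0.0056, 0.0056, 0.0056, 0.0056, 0.0056, 0.0056, 0.4235, 0.5265]  mean=1.6389  Neff=2.1890  idx=[3, 9, 9, 9, 9, 9, 10, 10, 10, 10, 10]
step 3: w=[0.9875, 0.0016, 0.0016, 0.0016, 0.0016, 0.0016, 0.0009, 0.0009, 0.0009, 0.0009, 0.0009]  mean=0.4951  Neff=1.0255  idx=[0, 0, 0, 0, 0, 0, 0, 0, 0, 0, 4]

resampled_idx = [0, 0, 0, 0, 0, 0, 0, 0, 0, 0, 4]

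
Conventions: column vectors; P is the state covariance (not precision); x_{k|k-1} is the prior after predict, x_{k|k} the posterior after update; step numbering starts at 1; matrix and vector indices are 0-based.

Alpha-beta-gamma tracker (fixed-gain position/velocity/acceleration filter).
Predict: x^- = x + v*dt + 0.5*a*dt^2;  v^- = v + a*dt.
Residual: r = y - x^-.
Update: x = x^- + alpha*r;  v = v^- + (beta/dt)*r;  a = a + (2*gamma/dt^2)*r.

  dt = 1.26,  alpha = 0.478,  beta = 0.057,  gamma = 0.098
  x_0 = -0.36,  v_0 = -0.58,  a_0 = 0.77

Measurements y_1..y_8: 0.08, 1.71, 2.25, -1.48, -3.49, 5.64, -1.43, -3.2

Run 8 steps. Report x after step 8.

x_post = -2.6228

step 1: x_pred=-0.4796  r=0.5596  x^+=-0.2121  v^+=0.4155  a^+=0.8391
step 2: x_pred=0.9775  r=0.7325  x^+=1.3276  v^+=1.5059  a^+=0.9295
step 3: x_pred=3.9629  r=-1.7129  x^+=3.1441  v^+=2.5996  a^+=0.7180
step 4: x_pred=6.9896  r=-8.4696  x^+=2.9411  v^+=3.1212  a^+=-0.3276
step 5: x_pred=6.6138  r=-10.1038  x^+=1.7842  v^+=2.2513  a^+=-1.5750
step 6: x_pred=3.3707  r=2.2693  x^+=4.4554  v^+=0.3695  a^+=-1.2948
step 7: x_pred=3.8932  r=-5.3232  x^+=1.3487  v^+=-1.5027  a^+=-1.9520
step 8: x_pred=-2.0942  r=-1.1058  x^+=-2.6228  v^+=-4.0123  a^+=-2.0885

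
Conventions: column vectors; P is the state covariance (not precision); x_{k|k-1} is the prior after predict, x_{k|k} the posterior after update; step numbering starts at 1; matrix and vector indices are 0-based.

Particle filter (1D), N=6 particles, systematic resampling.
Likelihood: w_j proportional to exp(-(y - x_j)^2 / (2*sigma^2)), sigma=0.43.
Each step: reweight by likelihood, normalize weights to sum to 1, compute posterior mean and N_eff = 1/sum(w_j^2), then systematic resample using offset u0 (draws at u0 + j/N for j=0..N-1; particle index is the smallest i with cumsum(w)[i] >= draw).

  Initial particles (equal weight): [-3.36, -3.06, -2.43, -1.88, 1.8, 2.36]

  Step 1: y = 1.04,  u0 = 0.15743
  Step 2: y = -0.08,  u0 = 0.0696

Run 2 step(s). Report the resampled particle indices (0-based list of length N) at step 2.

resampled_idx = [0, 1, 2, 2, 3, 4]

step 1: w=[0.0000, 0.0000, 0.0000, 0.0000, 0.9589, 0.0411]  mean=1.8230  Neff=1.0856  idx=[4, 4, 4, 4, 4, 5]
step 2: w=[0.1999, 0.1999, 0.1999, 0.1999, 0.1999, 0.0003]  mean=1.8002  Neff=5.0029  idx=[0, 1, 2, 2, 3, 4]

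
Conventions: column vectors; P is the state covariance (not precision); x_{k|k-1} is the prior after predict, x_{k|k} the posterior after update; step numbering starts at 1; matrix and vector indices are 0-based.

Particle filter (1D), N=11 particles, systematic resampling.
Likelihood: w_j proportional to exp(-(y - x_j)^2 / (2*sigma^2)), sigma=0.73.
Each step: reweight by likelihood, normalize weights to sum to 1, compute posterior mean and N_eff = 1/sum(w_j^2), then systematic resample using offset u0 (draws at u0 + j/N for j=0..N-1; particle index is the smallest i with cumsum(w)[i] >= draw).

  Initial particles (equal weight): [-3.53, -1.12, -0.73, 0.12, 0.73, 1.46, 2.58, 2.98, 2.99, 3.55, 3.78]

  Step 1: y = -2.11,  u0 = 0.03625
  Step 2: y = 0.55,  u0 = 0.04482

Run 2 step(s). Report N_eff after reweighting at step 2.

step 1: w=[0.2074, 0.5485, 0.2304, 0.0129, 0.0007, 0.0000, 0.0000, 0.0000, 0.0000, 0.0000, 0.0000]  mean=-1.5127  Neff=2.5181  idx=[0, 0, 1, 1, 1, 1, 1, 1, 2, 2, 2]
step 2: w=[0.0000, 0.0000, 0.0674, 0.0674, 0.0674, 0.0674, 0.0674, 0.0674, 0.1985, 0.1985, 0.1985]  mean=-0.8878  Neff=6.8752  idx=[2, 4, 5, 6, 8, 8, 8, 9, 9, 10, 10]

N_eff = 6.8752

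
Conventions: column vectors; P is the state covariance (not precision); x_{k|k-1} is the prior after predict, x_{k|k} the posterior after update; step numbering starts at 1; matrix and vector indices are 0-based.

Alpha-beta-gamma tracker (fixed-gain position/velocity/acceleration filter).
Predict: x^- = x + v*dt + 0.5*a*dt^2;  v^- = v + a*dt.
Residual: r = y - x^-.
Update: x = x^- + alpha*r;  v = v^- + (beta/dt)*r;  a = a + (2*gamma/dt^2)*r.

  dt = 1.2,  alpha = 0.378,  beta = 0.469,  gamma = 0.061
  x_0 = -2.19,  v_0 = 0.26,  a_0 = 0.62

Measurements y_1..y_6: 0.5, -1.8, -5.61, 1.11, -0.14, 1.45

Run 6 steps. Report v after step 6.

step 1: x_pred=-1.4316  r=1.9316  x^+=-0.7015  v^+=1.7589  a^+=0.7836
step 2: x_pred=1.9735  r=-3.7735  x^+=0.5471  v^+=1.2245  a^+=0.4640
step 3: x_pred=2.3506  r=-7.9606  x^+=-0.6585  v^+=-1.3300  a^+=-0.2105
step 4: x_pred=-2.4061  r=3.5161  x^+=-1.0770  v^+=-0.2084  a^+=0.0874
step 5: x_pred=-1.2641  r=1.1241  x^+=-0.8392  v^+=0.3359  a^+=0.1826
step 6: x_pred=-0.3047  r=1.7547  x^+=0.3586  v^+=1.2408  a^+=0.3313

v_post = 1.2408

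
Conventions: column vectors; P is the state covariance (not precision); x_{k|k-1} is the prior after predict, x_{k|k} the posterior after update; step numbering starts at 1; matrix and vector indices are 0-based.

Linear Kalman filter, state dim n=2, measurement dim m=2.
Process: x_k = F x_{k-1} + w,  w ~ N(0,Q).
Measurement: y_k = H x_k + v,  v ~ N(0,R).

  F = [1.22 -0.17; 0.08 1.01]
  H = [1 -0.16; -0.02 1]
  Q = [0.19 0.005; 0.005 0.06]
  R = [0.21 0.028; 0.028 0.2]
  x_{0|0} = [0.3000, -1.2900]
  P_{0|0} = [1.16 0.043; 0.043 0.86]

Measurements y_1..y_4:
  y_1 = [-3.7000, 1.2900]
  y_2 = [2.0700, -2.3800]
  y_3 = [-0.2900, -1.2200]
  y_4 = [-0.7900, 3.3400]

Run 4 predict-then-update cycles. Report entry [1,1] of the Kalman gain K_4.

K[1,1] = 0.4471

step 1: x^-=[0.5853, -1.2789]  P^-=[1.9236 0.0230; 0.0230 0.9517]  S=[2.1506 -0.1397; -0.1397 1.1515]  K=[0.8989 0.0956; -0.0065 0.8253]  nu=[-4.4899, 2.5806]  x^+=[-3.2042, 0.8800]  P^+=[0.1992 0.0483; 0.0483 0.1658]
step 2: x^-=[-4.0587, 0.6325]  P^-=[0.4712 0.0548; 0.0548 0.2382]  S=[0.6698 0.0354; 0.0354 0.4362]  K=[0.6879 0.0481; -0.0039 0.5439]  nu=[6.2299, -3.0937]  x^+=[0.0780, -1.0744]  P^+=[0.1509 0.0319; 0.0319 0.1093]
step 3: x^-=[0.2778, -1.0789]  P^-=[0.4045 0.0398; 0.0398 0.1776]  S=[0.6063 0.0315; 0.0315 0.3762]  K=[0.6551 0.0296; -0.0056 0.4705]  nu=[-0.7404, -0.1355]  x^+=[-0.2113, -1.1386]  P^+=[0.1427 0.0271; 0.0271 0.0945]
step 4: x^-=[-0.0642, -1.1668]  P^-=[0.3939 0.0358; 0.0358 0.1617]  S=[0.5966 0.0301; 0.0301 0.3604]  K=[0.6495 0.0231; -0.0060 0.4471]  nu=[-0.9125, 4.5056]  x^+=[-0.5530, 0.8532]  P^+=[0.1411 0.0256; 0.0256 0.0898]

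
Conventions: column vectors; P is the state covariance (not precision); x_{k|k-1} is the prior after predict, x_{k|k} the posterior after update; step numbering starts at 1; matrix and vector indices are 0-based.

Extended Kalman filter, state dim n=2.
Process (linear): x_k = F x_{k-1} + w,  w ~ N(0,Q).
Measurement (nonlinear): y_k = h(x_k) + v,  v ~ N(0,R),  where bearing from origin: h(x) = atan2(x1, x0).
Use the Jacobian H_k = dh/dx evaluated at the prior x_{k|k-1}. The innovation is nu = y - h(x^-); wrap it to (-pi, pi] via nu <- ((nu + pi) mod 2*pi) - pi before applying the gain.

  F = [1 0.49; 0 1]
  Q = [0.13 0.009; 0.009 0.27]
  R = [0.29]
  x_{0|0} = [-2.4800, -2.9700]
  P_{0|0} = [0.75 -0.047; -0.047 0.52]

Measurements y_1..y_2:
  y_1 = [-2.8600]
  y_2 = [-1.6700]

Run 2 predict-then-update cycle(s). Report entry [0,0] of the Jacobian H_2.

H_jac[0,0] = 0.0759

step 1: x^-=[-3.9353, -2.9700]  P^-=[0.9588 0.2168; 0.2168 0.7900]  H_jac=[0.1222 -0.1619]  S=[0.3164]  K=[0.2593; -0.3205]  nu=[-0.3649]  x^+=[-4.0299, -2.8531]  P^+=[0.9375 0.2431; 0.2431 0.7575]
step 2: x^-=[-5.4279, -2.8531]  P^-=[1.4876 0.6233; 0.6233 1.0275]  H_jac=[0.0759 -0.1444]  S=[0.3063]  K=[0.0748; -0.3298]  nu=[0.9877]  x^+=[-5.3541, -3.1788]  P^+=[1.4859 0.6308; 0.6308 0.9942]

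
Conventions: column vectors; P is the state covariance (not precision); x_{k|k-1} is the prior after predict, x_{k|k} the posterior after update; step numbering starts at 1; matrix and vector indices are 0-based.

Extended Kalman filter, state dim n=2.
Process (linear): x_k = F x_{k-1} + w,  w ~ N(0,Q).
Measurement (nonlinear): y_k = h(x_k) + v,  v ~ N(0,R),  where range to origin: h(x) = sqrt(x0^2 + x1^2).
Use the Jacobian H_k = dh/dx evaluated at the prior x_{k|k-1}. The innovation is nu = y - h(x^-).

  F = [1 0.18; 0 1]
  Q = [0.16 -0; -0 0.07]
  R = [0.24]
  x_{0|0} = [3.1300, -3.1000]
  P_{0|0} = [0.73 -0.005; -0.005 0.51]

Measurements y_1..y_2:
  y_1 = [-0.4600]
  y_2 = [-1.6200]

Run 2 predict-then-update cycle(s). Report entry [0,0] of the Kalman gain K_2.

step 1: x^-=[2.5720, -3.1000]  P^-=[0.9047 0.0868; 0.0868 0.5800]  H_jac=[0.6385 -0.7696]  S=[0.8671]  K=[0.5892; -0.4509]  nu=[-4.4880]  x^+=[-0.0724, -1.0765]  P^+=[0.6037 0.3171; 0.3171 0.4037]
step 2: x^-=[-0.2661, -1.0765]  P^-=[0.8910 0.3898; 0.3898 0.4737]  H_jac=[-0.2400 -0.9708]  S=[0.9194]  K=[-0.6442; -0.6020]  nu=[-2.7289]  x^+=[1.4917, 0.5662]  P^+=[0.5095 0.0333; 0.0333 0.1406]

K[0,0] = -0.6442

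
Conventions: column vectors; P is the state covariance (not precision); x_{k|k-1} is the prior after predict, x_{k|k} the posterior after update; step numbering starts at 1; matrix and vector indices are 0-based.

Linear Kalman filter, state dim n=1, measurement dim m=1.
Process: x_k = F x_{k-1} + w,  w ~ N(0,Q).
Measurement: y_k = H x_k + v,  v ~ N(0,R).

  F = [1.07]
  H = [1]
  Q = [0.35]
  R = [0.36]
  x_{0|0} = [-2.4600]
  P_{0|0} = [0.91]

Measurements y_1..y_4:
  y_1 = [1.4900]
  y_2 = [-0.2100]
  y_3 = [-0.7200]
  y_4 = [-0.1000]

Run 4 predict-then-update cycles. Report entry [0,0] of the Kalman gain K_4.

step 1: x^-=[-2.6322]  P^-=[1.3919]  S=[1.7519]  K=[0.7945]  nu=[4.1222]  x^+=[0.6429]  P^+=[0.2860]
step 2: x^-=[0.6879]  P^-=[0.6775]  S=[1.0375]  K=[0.6530]  nu=[-0.8979]  x^+=[0.1016]  P^+=[0.2351]
step 3: x^-=[0.1087]  P^-=[0.6191]  S=[0.9791]  K=[0.6323]  nu=[-0.8287]  x^+=[-0.4153]  P^+=[0.2276]
step 4: x^-=[-0.4444]  P^-=[0.6106]  S=[0.9706]  K=[0.6291]  nu=[0.3444]  x^+=[-0.2277]  P^+=[0.2265]

K[0,0] = 0.6291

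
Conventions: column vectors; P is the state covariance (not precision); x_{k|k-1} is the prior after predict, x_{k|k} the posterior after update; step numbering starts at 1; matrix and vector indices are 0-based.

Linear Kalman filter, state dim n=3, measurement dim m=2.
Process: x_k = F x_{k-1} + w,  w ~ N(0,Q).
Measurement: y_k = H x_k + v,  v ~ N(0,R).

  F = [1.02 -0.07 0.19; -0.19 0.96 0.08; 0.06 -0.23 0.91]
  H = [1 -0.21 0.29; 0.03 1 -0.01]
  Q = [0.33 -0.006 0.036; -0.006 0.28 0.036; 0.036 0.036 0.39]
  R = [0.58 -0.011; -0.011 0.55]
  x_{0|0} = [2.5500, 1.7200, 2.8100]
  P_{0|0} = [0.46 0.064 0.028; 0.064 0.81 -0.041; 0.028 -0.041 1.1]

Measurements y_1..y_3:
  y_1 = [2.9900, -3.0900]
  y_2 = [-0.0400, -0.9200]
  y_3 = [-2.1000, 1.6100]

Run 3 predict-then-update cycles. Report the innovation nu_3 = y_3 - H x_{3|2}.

step 1: x^-=[3.0145, 1.3915, 2.3145]  P^-=[0.8551 -0.0753 0.2828; -0.0753 1.0196 -0.1013; 0.2828 -0.1013 1.3639]  S=[1.8027 -0.3082; -0.3082 1.5679]  K=[0.5410 0.0729; -0.0681 0.6362; 0.3896 0.0087]  nu=[-0.4035, -4.5488]  x^+=[2.4647, -1.4747, 2.1178]  P^+=[0.3433 0.0230 -0.0879; 0.0230 0.3501 0.0141; -0.0879 0.0141 1.0923]
step 2: x^-=[3.0196, -1.7146, 2.4143]  P^-=[0.6906 -0.0582 0.1619; -0.0582 0.6185 0.0634; 0.1619 0.0634 1.2981]  S=[1.5177 -0.1634; -0.1634 1.1644]  K=[0.4979 0.0363; -0.0557 0.5213; 0.3564 0.0975]  nu=[-4.1198, 0.7282]  x^+=[0.9946, -1.1057, 1.0168]  P^+=[0.3187 0.0039 -0.1016; 0.0039 0.2879 0.0638; -0.1016 0.0638 1.1056]
step 3: x^-=[1.2851, -1.1691, 1.2393]  P^-=[0.6613 -0.0597 0.1481; -0.0597 0.5753 0.1213; 0.1481 0.1213 1.2840]  S=[1.4708 -0.1398; -0.1398 1.1200]  K=[0.4896 0.0242; -0.0509 0.5047; 0.3503 0.1446]  nu=[-3.9900, 2.7529]  x^+=[-0.6019, 0.4232, 0.2398]  P^+=[0.3113 -0.0024 -0.0970; -0.0024 0.2791 0.0895; -0.0970 0.0895 1.0943]

innov = [-3.9900, 2.7529]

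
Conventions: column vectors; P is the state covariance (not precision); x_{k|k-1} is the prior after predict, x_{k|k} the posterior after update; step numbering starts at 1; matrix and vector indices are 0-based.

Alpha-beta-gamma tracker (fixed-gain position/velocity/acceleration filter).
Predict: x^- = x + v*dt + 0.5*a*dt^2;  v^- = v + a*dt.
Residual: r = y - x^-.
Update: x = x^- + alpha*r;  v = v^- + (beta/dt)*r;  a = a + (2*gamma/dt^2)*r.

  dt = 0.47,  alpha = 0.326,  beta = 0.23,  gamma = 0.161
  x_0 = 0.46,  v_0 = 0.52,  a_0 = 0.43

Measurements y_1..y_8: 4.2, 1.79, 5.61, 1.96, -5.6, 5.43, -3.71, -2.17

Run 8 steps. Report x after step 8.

step 1: x_pred=0.7519  r=3.4481  x^+=1.8760  v^+=2.4095  a^+=5.4562
step 2: x_pred=3.6111  r=-1.8211  x^+=3.0174  v^+=4.0827  a^+=2.8017
step 3: x_pred=5.2457  r=0.3643  x^+=5.3645  v^+=5.5778  a^+=3.3327
step 4: x_pred=8.3541  r=-6.3941  x^+=6.2696  v^+=4.0151  a^+=-5.9879
step 5: x_pred=7.4954  r=-13.0954  x^+=3.2263  v^+=-5.2076  a^+=-25.0767
step 6: x_pred=-1.9910  r=7.4210  x^+=0.4283  v^+=-13.3621  a^+=-14.2593
step 7: x_pred=-7.4269  r=3.7169  x^+=-6.2152  v^+=-18.2450  a^+=-8.8413
step 8: x_pred=-15.7669  r=13.5969  x^+=-11.3343  v^+=-15.7467  a^+=10.9785

x_post = -11.3343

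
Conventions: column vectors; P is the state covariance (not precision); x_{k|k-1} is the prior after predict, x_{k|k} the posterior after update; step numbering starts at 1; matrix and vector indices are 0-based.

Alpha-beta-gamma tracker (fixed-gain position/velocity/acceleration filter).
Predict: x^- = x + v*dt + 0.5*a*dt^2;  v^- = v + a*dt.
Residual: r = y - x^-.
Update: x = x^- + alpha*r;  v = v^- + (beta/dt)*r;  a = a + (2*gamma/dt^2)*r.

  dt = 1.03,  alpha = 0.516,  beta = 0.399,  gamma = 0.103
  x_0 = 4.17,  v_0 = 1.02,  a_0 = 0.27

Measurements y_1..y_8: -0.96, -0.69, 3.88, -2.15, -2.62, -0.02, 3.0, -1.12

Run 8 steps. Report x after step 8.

x_post = 1.5753

step 1: x_pred=5.3638  r=-6.3238  x^+=2.1007  v^+=-1.1516  a^+=-0.9579
step 2: x_pred=0.4064  r=-1.0964  x^+=-0.1593  v^+=-2.5630  a^+=-1.1708
step 3: x_pred=-3.4203  r=7.3003  x^+=0.3467  v^+=-0.9410  a^+=0.2467
step 4: x_pred=-0.4917  r=-1.6583  x^+=-1.3474  v^+=-1.3293  a^+=-0.0753
step 5: x_pred=-2.7565  r=0.1365  x^+=-2.6861  v^+=-1.3540  a^+=-0.0488
step 6: x_pred=-4.1065  r=4.0865  x^+=-1.9979  v^+=0.1788  a^+=0.7447
step 7: x_pred=-1.4187  r=4.4187  x^+=0.8614  v^+=2.6576  a^+=1.6027
step 8: x_pred=4.4488  r=-5.5688  x^+=1.5753  v^+=2.1511  a^+=0.5214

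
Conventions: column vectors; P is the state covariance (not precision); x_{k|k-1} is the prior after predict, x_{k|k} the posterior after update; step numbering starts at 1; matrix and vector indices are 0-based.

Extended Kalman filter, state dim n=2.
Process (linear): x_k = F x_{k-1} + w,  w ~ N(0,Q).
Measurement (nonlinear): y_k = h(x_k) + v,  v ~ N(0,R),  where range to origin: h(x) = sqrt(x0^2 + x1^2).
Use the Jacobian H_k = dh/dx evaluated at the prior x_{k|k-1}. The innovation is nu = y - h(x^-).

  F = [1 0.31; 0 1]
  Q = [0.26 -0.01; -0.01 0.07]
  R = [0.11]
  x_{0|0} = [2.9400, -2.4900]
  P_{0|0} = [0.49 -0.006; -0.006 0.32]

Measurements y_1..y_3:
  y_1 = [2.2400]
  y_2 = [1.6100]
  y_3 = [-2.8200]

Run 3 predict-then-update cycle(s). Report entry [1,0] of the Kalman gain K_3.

K[1,0] = -0.7082

step 1: x^-=[2.1681, -2.4900]  P^-=[0.7770 0.0832; 0.0832 0.3900]  H_jac=[0.6567 -0.7542]  S=[0.5845]  K=[0.7656; -0.4097]  nu=[-1.0616]  x^+=[1.3553, -2.0550]  P^+=[0.4344 0.2666; 0.2666 0.2919]
step 2: x^-=[0.7182, -2.0550]  P^-=[0.8877 0.3470; 0.3470 0.3619]  H_jac=[0.3299 -0.9440]  S=[0.3129]  K=[-0.1110; -0.7257]  nu=[-0.5669]  x^+=[0.7811, -1.6436]  P^+=[0.8839 0.3218; 0.3218 0.1970]
step 3: x^-=[0.2716, -1.6436]  P^-=[1.3623 0.3729; 0.3729 0.2670]  H_jac=[0.1631 -0.9866]  S=[0.2862]  K=[-0.5095; -0.7082]  nu=[-4.4859]  x^+=[2.5571, 1.5332]  P^+=[1.2881 0.2697; 0.2697 0.1235]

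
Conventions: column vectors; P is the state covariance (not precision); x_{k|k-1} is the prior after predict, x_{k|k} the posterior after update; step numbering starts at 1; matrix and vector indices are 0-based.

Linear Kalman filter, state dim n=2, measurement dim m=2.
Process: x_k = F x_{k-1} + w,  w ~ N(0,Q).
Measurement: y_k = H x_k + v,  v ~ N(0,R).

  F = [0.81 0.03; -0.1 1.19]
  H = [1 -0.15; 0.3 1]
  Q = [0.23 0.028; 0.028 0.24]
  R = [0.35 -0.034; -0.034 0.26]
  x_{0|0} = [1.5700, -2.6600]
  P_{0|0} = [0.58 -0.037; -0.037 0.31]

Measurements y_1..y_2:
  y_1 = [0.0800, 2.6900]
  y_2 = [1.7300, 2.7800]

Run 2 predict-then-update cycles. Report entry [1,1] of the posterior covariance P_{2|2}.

step 1: x^-=[1.1919, -3.3224]  P^-=[0.6090 -0.0435; -0.0435 0.6936]  S=[0.9877 0.0032; 0.0032 0.9823]  K=[0.6228 0.1397; -0.1516 0.6933]  nu=[-1.6103, 5.6548]  x^+=[0.9793, 0.8421]  P^+=[0.2062 -0.0467; -0.0467 0.1994]
step 2: x^-=[0.8185, 0.9041]  P^-=[0.3632 -0.0265; -0.0265 0.5356]  S=[0.7332 -0.0306; -0.0306 0.8124]  K=[0.5058 0.1206; -0.1187 0.6450]  nu=[1.0471, 1.6303]  x^+=[1.5448, 1.8314]  P^+=[0.1675 -0.0361; -0.0361 0.1826]

P_post[1,1] = 0.1826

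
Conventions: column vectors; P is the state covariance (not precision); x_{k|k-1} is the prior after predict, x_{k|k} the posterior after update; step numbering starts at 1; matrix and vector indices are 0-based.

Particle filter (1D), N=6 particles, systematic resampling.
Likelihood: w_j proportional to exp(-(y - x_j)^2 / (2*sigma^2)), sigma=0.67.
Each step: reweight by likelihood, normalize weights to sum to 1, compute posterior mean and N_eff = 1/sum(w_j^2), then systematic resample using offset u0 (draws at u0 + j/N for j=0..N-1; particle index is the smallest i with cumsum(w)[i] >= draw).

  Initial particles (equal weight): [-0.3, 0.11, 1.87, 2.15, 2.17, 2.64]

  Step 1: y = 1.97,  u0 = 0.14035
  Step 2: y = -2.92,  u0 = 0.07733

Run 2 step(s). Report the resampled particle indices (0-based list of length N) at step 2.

resampled_idx = [0, 0, 0, 0, 0, 2]

step 1: w=[0.0009, 0.0060, 0.2793, 0.2724, 0.2701, 0.1713]  mean=2.1467  Neff=3.9286  idx=[2, 3, 3, 4, 4, 5]
step 2: w=[0.8575, 0.0396, 0.0396, 0.0316, 0.0316, 0.0001]  mean=1.9112  Neff=1.3505  idx=[0, 0, 0, 0, 0, 2]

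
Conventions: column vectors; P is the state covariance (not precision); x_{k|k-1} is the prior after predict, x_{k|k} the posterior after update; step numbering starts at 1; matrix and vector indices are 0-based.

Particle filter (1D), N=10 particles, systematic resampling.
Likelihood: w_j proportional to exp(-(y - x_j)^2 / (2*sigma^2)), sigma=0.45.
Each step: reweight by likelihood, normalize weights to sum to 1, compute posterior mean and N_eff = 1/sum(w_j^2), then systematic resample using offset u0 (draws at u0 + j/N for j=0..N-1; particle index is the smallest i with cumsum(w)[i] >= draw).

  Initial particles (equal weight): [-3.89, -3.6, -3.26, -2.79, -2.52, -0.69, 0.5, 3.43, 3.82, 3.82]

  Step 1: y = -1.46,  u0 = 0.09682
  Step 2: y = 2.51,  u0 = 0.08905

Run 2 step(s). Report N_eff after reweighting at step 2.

step 1: w=[0.0000, 0.0000, 0.0011, 0.0413, 0.2034, 0.7539, 0.0002, 0.0000, 0.0000, 0.0000]  mean=-1.1516  Neff=1.6354  idx=[4, 4, 5, 5, 5, 5, 5, 5, 5, 5]
step 2: w=[0.0000, 0.0000, 0.1250, 0.1250, 0.1250, 0.1250, 0.1250, 0.1250, 0.1250, 0.1250]  mean=-0.6900  Neff=8.0000  idx=[2, 3, 4, 5, 5, 6, 7, 8, 9, 9]

N_eff = 8.0000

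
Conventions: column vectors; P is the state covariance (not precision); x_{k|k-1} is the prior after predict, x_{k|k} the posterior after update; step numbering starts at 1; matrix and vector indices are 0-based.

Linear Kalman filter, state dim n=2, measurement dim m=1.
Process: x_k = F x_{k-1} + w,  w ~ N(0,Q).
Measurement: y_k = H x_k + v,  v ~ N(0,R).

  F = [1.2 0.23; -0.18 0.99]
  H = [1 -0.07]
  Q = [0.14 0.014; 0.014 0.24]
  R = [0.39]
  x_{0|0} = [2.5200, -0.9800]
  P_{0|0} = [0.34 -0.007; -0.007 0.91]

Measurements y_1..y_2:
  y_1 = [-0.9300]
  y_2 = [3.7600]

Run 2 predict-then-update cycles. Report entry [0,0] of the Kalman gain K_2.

step 1: x^-=[2.7986, -1.4238]  P^-=[0.6739 0.1397; 0.1397 1.1454]  S=[1.0499]  K=[0.6325; 0.0567]  nu=[-3.8283]  x^+=[0.3772, -1.6410]  P^+=[0.2538 0.1021; 0.1021 1.1420]
step 2: x^-=[0.0752, -1.6925]  P^-=[0.6223 0.3362; 0.3362 1.3311]  S=[0.9717]  K=[0.6162; 0.2501]  nu=[3.5664]  x^+=[2.2726, -0.8004]  P^+=[0.2534 0.1865; 0.1865 1.2703]

K[0,0] = 0.6162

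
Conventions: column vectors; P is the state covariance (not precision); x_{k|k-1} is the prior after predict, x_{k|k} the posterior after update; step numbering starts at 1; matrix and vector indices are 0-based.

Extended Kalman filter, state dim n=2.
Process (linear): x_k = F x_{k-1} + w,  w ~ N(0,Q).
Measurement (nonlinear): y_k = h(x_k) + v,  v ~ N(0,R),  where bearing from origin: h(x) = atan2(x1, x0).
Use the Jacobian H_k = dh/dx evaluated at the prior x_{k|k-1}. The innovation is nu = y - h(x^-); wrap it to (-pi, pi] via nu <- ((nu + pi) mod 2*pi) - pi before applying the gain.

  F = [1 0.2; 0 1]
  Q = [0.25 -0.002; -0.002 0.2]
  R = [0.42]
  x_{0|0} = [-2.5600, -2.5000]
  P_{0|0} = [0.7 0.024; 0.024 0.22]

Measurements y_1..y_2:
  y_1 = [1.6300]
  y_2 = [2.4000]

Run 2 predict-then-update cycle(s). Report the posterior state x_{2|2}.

x_post = [-4.4138, -1.8861]

step 1: x^-=[-3.0600, -2.5000]  P^-=[0.9684 0.0660; 0.0660 0.4200]  H_jac=[0.1601 -0.1960]  S=[0.4568]  K=[0.3111; -0.1571]  nu=[-2.1966]  x^+=[-3.7434, -2.1550]  P^+=[0.9242 0.0883; 0.0883 0.4087]
step 2: x^-=[-4.1744, -2.1550]  P^-=[1.2259 0.1681; 0.1681 0.6087]  H_jac=[0.0976 -0.1891]  S=[0.4473]  K=[0.1966; -0.2207]  nu=[-1.2182]  x^+=[-4.4138, -1.8861]  P^+=[1.2086 0.1875; 0.1875 0.5869]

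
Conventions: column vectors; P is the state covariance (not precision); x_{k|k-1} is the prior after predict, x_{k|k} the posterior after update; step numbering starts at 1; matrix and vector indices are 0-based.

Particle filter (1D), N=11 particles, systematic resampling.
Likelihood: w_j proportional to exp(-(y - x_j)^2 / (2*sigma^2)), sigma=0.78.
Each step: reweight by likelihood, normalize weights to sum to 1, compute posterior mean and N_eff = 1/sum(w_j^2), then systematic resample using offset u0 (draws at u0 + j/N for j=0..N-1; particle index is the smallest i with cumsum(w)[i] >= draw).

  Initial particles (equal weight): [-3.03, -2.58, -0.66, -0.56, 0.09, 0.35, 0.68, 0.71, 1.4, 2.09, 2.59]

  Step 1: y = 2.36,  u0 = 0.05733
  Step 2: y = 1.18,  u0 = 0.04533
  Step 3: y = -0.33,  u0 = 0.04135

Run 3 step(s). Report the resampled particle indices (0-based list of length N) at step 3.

resampled_idx = [0, 0, 0, 0, 1, 1, 1, 1, 2, 3, 4]

step 1: w=[0.0000, 0.0000, 0.0002, 0.0003, 0.0055, 0.0138, 0.0375, 0.0407, 0.1786, 0.3588, 0.3647]  mean=2.0037  Neff=3.3683  idx=[7, 8, 8, 9, 9, 9, 9, 10, 10, 10, 10]
step 2: w=[0.1499, 0.1728, 0.1728, 0.0910, 0.0910, 0.0910, 0.0910, 0.0351, 0.0351, 0.0351, 0.0351]  mean=1.7148  Neff=8.3151  idx=[0, 0, 1, 1, 2, 3, 4, 5, 6, 7, 9]
step 3: w=[0.3694, 0.3694, 0.0768, 0.0768, 0.0768, 0.0073, 0.0073, 0.0073, 0.0073, 0.0008, 0.0008]  mean=0.9123  Neff=3.4386  idx=[0, 0, 0, 0, 1, 1, 1, 1, 2, 3, 4]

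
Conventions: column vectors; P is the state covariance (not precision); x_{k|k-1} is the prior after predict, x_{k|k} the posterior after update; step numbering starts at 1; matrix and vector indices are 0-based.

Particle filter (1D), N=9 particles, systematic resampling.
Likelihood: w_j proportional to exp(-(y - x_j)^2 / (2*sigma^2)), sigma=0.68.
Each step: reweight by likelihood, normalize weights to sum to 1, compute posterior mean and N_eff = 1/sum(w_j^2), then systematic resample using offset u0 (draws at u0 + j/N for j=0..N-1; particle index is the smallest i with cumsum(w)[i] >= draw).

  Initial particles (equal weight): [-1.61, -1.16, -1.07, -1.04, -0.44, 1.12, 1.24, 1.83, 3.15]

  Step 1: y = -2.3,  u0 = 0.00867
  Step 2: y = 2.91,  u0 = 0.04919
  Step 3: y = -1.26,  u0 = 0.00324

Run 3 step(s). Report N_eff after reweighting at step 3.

N_eff = 8.9970

step 1: w=[0.4815, 0.1976, 0.1569, 0.1448, 0.0191, 0.0000, 0.0000, 0.0000, 0.0000]  mean=-1.3314  Neff=3.1557  idx=[0, 0, 0, 0, 0, 1, 1, 2, 3]
step 2: w=[0.0022, 0.0022, 0.0022, 0.0022, 0.0022, 0.1409, 0.1409, 0.3085, 0.3989]  mean=-1.0892  Neff=3.4010  idx=[5, 6, 6, 7, 7, 8, 8, 8, 8]
step 3: w=[0.1139, 0.1139, 0.1139, 0.1107, 0.1107, 0.1092, 0.1092, 0.1092, 0.1092]  mean=-1.0876  Neff=8.9970  idx=[0, 1, 1, 2, 3, 4, 5, 6, 8]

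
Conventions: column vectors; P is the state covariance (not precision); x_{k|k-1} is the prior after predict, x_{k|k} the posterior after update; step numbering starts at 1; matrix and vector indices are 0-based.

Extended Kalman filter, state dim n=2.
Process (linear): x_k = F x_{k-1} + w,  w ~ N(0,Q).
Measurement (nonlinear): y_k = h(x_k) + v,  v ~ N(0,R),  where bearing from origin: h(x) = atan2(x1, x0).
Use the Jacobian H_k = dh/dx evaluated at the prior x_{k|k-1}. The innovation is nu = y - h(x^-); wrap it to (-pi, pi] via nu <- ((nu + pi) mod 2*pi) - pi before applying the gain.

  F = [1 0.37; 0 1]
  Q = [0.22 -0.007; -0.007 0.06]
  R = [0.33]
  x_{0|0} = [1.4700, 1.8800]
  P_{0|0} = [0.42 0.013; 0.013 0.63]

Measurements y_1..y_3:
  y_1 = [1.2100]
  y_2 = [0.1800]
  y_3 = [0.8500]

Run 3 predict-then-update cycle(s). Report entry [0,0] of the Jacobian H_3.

H_jac[0,0] = -0.1152

step 1: x^-=[2.1656, 1.8800]  P^-=[0.7359 0.2391; 0.2391 0.6900]  H_jac=[-0.2286 0.2633]  S=[0.3875]  K=[-0.2716; 0.3278]  nu=[0.4951]  x^+=[2.0311, 2.0423]  P^+=[0.7073 0.2736; 0.2736 0.6484]
step 2: x^-=[2.7868, 2.0423]  P^-=[1.2185 0.5065; 0.5065 0.7084]  H_jac=[-0.1711 0.2335]  S=[0.3638]  K=[-0.2480; 0.2164]  nu=[-0.4524]  x^+=[2.8990, 1.9444]  P^+=[1.1961 0.5260; 0.5260 0.6913]
step 3: x^-=[3.6184, 1.9444]  P^-=[1.9000 0.7748; 0.7748 0.7513]  H_jac=[-0.1152 0.2144]  S=[0.3515]  K=[-0.1502; 0.2044]  nu=[0.3569]  x^+=[3.5648, 2.0173]  P^+=[1.8921 0.7856; 0.7856 0.7366]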